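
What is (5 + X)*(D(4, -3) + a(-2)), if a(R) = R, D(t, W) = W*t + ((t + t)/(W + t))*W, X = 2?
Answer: -266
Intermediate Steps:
D(t, W) = W*t + 2*W*t/(W + t) (D(t, W) = W*t + ((2*t)/(W + t))*W = W*t + (2*t/(W + t))*W = W*t + 2*W*t/(W + t))
(5 + X)*(D(4, -3) + a(-2)) = (5 + 2)*(-3*4*(2 - 3 + 4)/(-3 + 4) - 2) = 7*(-3*4*3/1 - 2) = 7*(-3*4*1*3 - 2) = 7*(-36 - 2) = 7*(-38) = -266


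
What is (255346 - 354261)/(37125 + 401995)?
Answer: -19783/87824 ≈ -0.22526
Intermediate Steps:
(255346 - 354261)/(37125 + 401995) = -98915/439120 = -98915*1/439120 = -19783/87824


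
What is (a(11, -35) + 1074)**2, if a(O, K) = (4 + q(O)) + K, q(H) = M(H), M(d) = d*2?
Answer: 1134225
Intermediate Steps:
M(d) = 2*d
q(H) = 2*H
a(O, K) = 4 + K + 2*O (a(O, K) = (4 + 2*O) + K = 4 + K + 2*O)
(a(11, -35) + 1074)**2 = ((4 - 35 + 2*11) + 1074)**2 = ((4 - 35 + 22) + 1074)**2 = (-9 + 1074)**2 = 1065**2 = 1134225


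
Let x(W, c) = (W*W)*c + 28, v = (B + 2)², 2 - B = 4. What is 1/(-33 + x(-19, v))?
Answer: -⅕ ≈ -0.20000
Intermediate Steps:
B = -2 (B = 2 - 1*4 = 2 - 4 = -2)
v = 0 (v = (-2 + 2)² = 0² = 0)
x(W, c) = 28 + c*W² (x(W, c) = W²*c + 28 = c*W² + 28 = 28 + c*W²)
1/(-33 + x(-19, v)) = 1/(-33 + (28 + 0*(-19)²)) = 1/(-33 + (28 + 0*361)) = 1/(-33 + (28 + 0)) = 1/(-33 + 28) = 1/(-5) = -⅕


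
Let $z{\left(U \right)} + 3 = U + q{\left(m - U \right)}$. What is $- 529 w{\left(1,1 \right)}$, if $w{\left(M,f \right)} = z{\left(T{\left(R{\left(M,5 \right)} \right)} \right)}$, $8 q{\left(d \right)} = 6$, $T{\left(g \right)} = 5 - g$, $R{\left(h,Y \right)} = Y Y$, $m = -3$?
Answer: $\frac{47081}{4} \approx 11770.0$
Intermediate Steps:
$R{\left(h,Y \right)} = Y^{2}$
$q{\left(d \right)} = \frac{3}{4}$ ($q{\left(d \right)} = \frac{1}{8} \cdot 6 = \frac{3}{4}$)
$z{\left(U \right)} = - \frac{9}{4} + U$ ($z{\left(U \right)} = -3 + \left(U + \frac{3}{4}\right) = -3 + \left(\frac{3}{4} + U\right) = - \frac{9}{4} + U$)
$w{\left(M,f \right)} = - \frac{89}{4}$ ($w{\left(M,f \right)} = - \frac{9}{4} + \left(5 - 5^{2}\right) = - \frac{9}{4} + \left(5 - 25\right) = - \frac{9}{4} - 20 = - \frac{89}{4}$)
$- 529 w{\left(1,1 \right)} = \left(-529\right) \left(- \frac{89}{4}\right) = \frac{47081}{4}$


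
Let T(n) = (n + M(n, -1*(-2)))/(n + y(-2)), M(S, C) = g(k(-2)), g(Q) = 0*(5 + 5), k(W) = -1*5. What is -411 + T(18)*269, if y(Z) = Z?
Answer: -867/8 ≈ -108.38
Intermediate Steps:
k(W) = -5
g(Q) = 0 (g(Q) = 0*10 = 0)
M(S, C) = 0
T(n) = n/(-2 + n) (T(n) = (n + 0)/(n - 2) = n/(-2 + n))
-411 + T(18)*269 = -411 + (18/(-2 + 18))*269 = -411 + (18/16)*269 = -411 + (18*(1/16))*269 = -411 + (9/8)*269 = -411 + 2421/8 = -867/8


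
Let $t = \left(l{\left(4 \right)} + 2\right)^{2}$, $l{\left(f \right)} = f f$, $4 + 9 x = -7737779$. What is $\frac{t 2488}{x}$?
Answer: $- \frac{2418336}{2579261} \approx -0.93761$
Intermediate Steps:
$x = - \frac{2579261}{3}$ ($x = - \frac{4}{9} + \frac{1}{9} \left(-7737779\right) = - \frac{4}{9} - \frac{7737779}{9} = - \frac{2579261}{3} \approx -8.5975 \cdot 10^{5}$)
$l{\left(f \right)} = f^{2}$
$t = 324$ ($t = \left(4^{2} + 2\right)^{2} = \left(16 + 2\right)^{2} = 18^{2} = 324$)
$\frac{t 2488}{x} = \frac{324 \cdot 2488}{- \frac{2579261}{3}} = 806112 \left(- \frac{3}{2579261}\right) = - \frac{2418336}{2579261}$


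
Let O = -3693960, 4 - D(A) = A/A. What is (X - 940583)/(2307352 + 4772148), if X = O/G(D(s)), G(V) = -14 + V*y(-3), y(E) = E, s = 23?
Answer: -17939449/162828500 ≈ -0.11017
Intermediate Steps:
D(A) = 3 (D(A) = 4 - A/A = 4 - 1*1 = 4 - 1 = 3)
G(V) = -14 - 3*V (G(V) = -14 + V*(-3) = -14 - 3*V)
X = 3693960/23 (X = -3693960/(-14 - 3*3) = -3693960/(-14 - 9) = -3693960/(-23) = -3693960*(-1/23) = 3693960/23 ≈ 1.6061e+5)
(X - 940583)/(2307352 + 4772148) = (3693960/23 - 940583)/(2307352 + 4772148) = -17939449/23/7079500 = -17939449/23*1/7079500 = -17939449/162828500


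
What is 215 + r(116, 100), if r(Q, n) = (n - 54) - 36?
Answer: 225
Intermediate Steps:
r(Q, n) = -90 + n (r(Q, n) = (-54 + n) - 36 = -90 + n)
215 + r(116, 100) = 215 + (-90 + 100) = 215 + 10 = 225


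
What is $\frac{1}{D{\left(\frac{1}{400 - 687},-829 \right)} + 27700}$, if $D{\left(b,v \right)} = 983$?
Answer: $\frac{1}{28683} \approx 3.4864 \cdot 10^{-5}$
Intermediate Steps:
$\frac{1}{D{\left(\frac{1}{400 - 687},-829 \right)} + 27700} = \frac{1}{983 + 27700} = \frac{1}{28683}$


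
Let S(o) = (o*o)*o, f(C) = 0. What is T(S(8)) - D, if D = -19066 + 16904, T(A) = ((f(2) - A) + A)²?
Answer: 2162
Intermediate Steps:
S(o) = o³ (S(o) = o²*o = o³)
T(A) = 0 (T(A) = ((0 - A) + A)² = (-A + A)² = 0² = 0)
D = -2162
T(S(8)) - D = 0 - 1*(-2162) = 0 + 2162 = 2162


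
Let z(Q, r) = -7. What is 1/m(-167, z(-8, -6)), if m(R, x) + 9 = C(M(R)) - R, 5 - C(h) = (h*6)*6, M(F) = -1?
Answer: 1/199 ≈ 0.0050251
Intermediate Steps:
C(h) = 5 - 36*h (C(h) = 5 - h*6*6 = 5 - 6*h*6 = 5 - 36*h)
m(R, x) = 32 - R (m(R, x) = -9 + ((5 - 36*(-1)) - R) = -9 + ((5 + 36) - R) = -9 + (41 - R) = 32 - R)
1/m(-167, z(-8, -6)) = 1/(32 - 1*(-167)) = 1/(32 + 167) = 1/199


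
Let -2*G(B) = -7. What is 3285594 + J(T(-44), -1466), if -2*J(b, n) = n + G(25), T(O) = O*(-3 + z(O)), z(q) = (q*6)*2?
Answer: 13145301/4 ≈ 3.2863e+6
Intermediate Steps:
z(q) = 12*q (z(q) = (6*q)*2 = 12*q)
G(B) = 7/2 (G(B) = -1/2*(-7) = 7/2)
T(O) = O*(-3 + 12*O)
J(b, n) = -7/4 - n/2 (J(b, n) = -(n + 7/2)/2 = -(7/2 + n)/2 = -7/4 - n/2)
3285594 + J(T(-44), -1466) = 3285594 + (-7/4 - 1/2*(-1466)) = 3285594 + (-7/4 + 733) = 3285594 + 2925/4 = 13145301/4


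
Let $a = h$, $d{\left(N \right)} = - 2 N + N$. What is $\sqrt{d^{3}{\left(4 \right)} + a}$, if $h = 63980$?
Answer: $58 \sqrt{19} \approx 252.82$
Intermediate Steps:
$d{\left(N \right)} = - N$
$a = 63980$
$\sqrt{d^{3}{\left(4 \right)} + a} = \sqrt{\left(\left(-1\right) 4\right)^{3} + 63980} = \sqrt{\left(-4\right)^{3} + 63980} = \sqrt{-64 + 63980} = \sqrt{63916} = 58 \sqrt{19}$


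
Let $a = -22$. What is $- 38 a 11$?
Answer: $9196$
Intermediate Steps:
$- 38 a 11 = \left(-38\right) \left(-22\right) 11 = 836 \cdot 11 = 9196$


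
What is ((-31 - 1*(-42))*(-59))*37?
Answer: -24013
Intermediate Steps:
((-31 - 1*(-42))*(-59))*37 = ((-31 + 42)*(-59))*37 = (11*(-59))*37 = -649*37 = -24013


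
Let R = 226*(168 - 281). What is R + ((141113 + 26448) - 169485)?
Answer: -27462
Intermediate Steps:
R = -25538 (R = 226*(-113) = -25538)
R + ((141113 + 26448) - 169485) = -25538 + ((141113 + 26448) - 169485) = -25538 + (167561 - 169485) = -25538 - 1924 = -27462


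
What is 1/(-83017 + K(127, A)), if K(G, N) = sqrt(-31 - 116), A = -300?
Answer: -83017/6891822436 - 7*I*sqrt(3)/6891822436 ≈ -1.2046e-5 - 1.7592e-9*I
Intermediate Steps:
K(G, N) = 7*I*sqrt(3) (K(G, N) = sqrt(-147) = 7*I*sqrt(3))
1/(-83017 + K(127, A)) = 1/(-83017 + 7*I*sqrt(3))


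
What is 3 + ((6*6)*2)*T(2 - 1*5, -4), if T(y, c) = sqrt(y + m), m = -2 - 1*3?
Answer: 3 + 144*I*sqrt(2) ≈ 3.0 + 203.65*I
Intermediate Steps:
m = -5 (m = -2 - 3 = -5)
T(y, c) = sqrt(-5 + y) (T(y, c) = sqrt(y - 5) = sqrt(-5 + y))
3 + ((6*6)*2)*T(2 - 1*5, -4) = 3 + ((6*6)*2)*sqrt(-5 + (2 - 1*5)) = 3 + (36*2)*sqrt(-5 + (2 - 5)) = 3 + 72*sqrt(-5 - 3) = 3 + 72*sqrt(-8) = 3 + 72*(2*I*sqrt(2)) = 3 + 144*I*sqrt(2)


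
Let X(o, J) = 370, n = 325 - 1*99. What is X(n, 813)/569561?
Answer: 370/569561 ≈ 0.00064962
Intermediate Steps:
n = 226 (n = 325 - 99 = 226)
X(n, 813)/569561 = 370/569561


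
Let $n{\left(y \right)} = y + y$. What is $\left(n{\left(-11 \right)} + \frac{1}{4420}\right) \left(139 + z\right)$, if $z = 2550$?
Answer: $- \frac{261475671}{4420} \approx -59157.0$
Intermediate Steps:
$n{\left(y \right)} = 2 y$
$\left(n{\left(-11 \right)} + \frac{1}{4420}\right) \left(139 + z\right) = \left(2 \left(-11\right) + \frac{1}{4420}\right) \left(139 + 2550\right) = \left(-22 + \frac{1}{4420}\right) 2689 = \left(- \frac{97239}{4420}\right) 2689 = - \frac{261475671}{4420}$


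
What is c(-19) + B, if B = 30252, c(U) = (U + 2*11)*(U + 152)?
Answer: 30651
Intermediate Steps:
c(U) = (22 + U)*(152 + U) (c(U) = (U + 22)*(152 + U) = (22 + U)*(152 + U))
c(-19) + B = (3344 + (-19)**2 + 174*(-19)) + 30252 = (3344 + 361 - 3306) + 30252 = 399 + 30252 = 30651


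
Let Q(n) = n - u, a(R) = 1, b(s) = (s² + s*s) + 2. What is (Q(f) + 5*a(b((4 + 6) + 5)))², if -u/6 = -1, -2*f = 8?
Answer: 25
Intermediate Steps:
b(s) = 2 + 2*s² (b(s) = (s² + s²) + 2 = 2*s² + 2 = 2 + 2*s²)
f = -4 (f = -½*8 = -4)
u = 6 (u = -6*(-1) = 6)
Q(n) = -6 + n (Q(n) = n - 1*6 = n - 6 = -6 + n)
(Q(f) + 5*a(b((4 + 6) + 5)))² = ((-6 - 4) + 5*1)² = (-10 + 5)² = (-5)² = 25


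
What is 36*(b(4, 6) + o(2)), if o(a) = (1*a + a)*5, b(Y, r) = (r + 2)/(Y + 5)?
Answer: 752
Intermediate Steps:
b(Y, r) = (2 + r)/(5 + Y)
o(a) = 10*a (o(a) = (a + a)*5 = (2*a)*5 = 10*a)
36*(b(4, 6) + o(2)) = 36*((2 + 6)/(5 + 4) + 10*2) = 36*(8/9 + 20) = 36*(188/9) = 752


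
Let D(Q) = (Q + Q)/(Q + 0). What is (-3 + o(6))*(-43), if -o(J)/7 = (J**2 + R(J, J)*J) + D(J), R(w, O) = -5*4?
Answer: -24553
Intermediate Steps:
R(w, O) = -20
D(Q) = 2 (D(Q) = (2*Q)/Q = 2)
o(J) = -14 - 7*J**2 + 140*J (o(J) = -7*((J**2 - 20*J) + 2) = -7*(2 + J**2 - 20*J) = -14 - 7*J**2 + 140*J)
(-3 + o(6))*(-43) = (-3 + (-14 - 7*6**2 + 140*6))*(-43) = (-3 + (-14 - 7*36 + 840))*(-43) = (-3 + (-14 - 252 + 840))*(-43) = (-3 + 574)*(-43) = 571*(-43) = -24553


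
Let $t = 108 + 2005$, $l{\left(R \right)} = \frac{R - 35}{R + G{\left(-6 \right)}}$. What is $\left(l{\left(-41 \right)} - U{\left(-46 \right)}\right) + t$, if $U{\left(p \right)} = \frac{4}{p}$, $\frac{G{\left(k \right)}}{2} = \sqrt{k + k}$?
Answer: $\frac{4426463}{2093} + \frac{16 i \sqrt{3}}{91} \approx 2114.9 + 0.30454 i$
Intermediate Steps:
$G{\left(k \right)} = 2 \sqrt{2} \sqrt{k}$ ($G{\left(k \right)} = 2 \sqrt{k + k} = 2 \sqrt{2 k} = 2 \sqrt{2} \sqrt{k}$)
$l{\left(R \right)} = \frac{-35 + R}{R + 4 i \sqrt{3}}$ ($l{\left(R \right)} = \frac{R - 35}{R + 2 \sqrt{2} \sqrt{-6}} = \frac{-35 + R}{R + 2 \sqrt{2} i \sqrt{6}} = \frac{-35 + R}{R + 4 i \sqrt{3}}$)
$t = 2113$
$\left(l{\left(-41 \right)} - U{\left(-46 \right)}\right) + t = \left(\frac{-35 - 41}{-41 + 4 i \sqrt{3}} - \frac{4}{-46}\right) + 2113 = \left(\frac{1}{-41 + 4 i \sqrt{3}} \left(-76\right) - 4 \left(- \frac{1}{46}\right)\right) + 2113 = \left(- \frac{76}{-41 + 4 i \sqrt{3}} - - \frac{2}{23}\right) + 2113 = \left(- \frac{76}{-41 + 4 i \sqrt{3}} + \frac{2}{23}\right) + 2113 = \left(\frac{2}{23} - \frac{76}{-41 + 4 i \sqrt{3}}\right) + 2113 = \frac{48601}{23} - \frac{76}{-41 + 4 i \sqrt{3}}$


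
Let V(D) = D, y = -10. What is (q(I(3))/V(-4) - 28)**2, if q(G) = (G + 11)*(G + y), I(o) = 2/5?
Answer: 256/625 ≈ 0.40960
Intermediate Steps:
I(o) = 2/5 (I(o) = 2*(1/5) = 2/5)
q(G) = (-10 + G)*(11 + G) (q(G) = (G + 11)*(G - 10) = (11 + G)*(-10 + G) = (-10 + G)*(11 + G))
(q(I(3))/V(-4) - 28)**2 = ((-110 + 2/5 + (2/5)**2)/(-4) - 28)**2 = ((-110 + 2/5 + 4/25)*(-1/4) - 28)**2 = (-2736/25*(-1/4) - 28)**2 = (684/25 - 28)**2 = (-16/25)**2 = 256/625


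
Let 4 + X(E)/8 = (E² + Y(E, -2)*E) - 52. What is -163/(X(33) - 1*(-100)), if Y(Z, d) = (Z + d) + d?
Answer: -163/16020 ≈ -0.010175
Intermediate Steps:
Y(Z, d) = Z + 2*d
X(E) = -448 + 8*E² + 8*E*(-4 + E) (X(E) = -32 + 8*((E² + (E + 2*(-2))*E) - 52) = -32 + 8*((E² + (E - 4)*E) - 52) = -32 + 8*((E² + (-4 + E)*E) - 52) = -32 + 8*((E² + E*(-4 + E)) - 52) = -32 + 8*(-52 + E² + E*(-4 + E)) = -32 + (-416 + 8*E² + 8*E*(-4 + E)) = -448 + 8*E² + 8*E*(-4 + E))
-163/(X(33) - 1*(-100)) = -163/((-448 - 32*33 + 16*33²) - 1*(-100)) = -163/((-448 - 1056 + 16*1089) + 100) = -163/((-448 - 1056 + 17424) + 100) = -163/(15920 + 100) = -163/16020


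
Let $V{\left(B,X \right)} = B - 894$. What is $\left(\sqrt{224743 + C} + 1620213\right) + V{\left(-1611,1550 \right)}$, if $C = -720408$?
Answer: $1617708 + i \sqrt{495665} \approx 1.6177 \cdot 10^{6} + 704.04 i$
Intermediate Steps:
$V{\left(B,X \right)} = -894 + B$
$\left(\sqrt{224743 + C} + 1620213\right) + V{\left(-1611,1550 \right)} = \left(\sqrt{224743 - 720408} + 1620213\right) - 2505 = \left(\sqrt{-495665} + 1620213\right) - 2505 = \left(i \sqrt{495665} + 1620213\right) - 2505 = \left(1620213 + i \sqrt{495665}\right) - 2505 = 1617708 + i \sqrt{495665}$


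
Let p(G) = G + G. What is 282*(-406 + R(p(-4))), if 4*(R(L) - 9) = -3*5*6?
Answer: -118299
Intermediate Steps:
p(G) = 2*G
R(L) = -27/2 (R(L) = 9 + (-3*5*6)/4 = 9 + (-15*6)/4 = 9 + (¼)*(-90) = 9 - 45/2 = -27/2)
282*(-406 + R(p(-4))) = 282*(-406 - 27/2) = 282*(-839/2) = -118299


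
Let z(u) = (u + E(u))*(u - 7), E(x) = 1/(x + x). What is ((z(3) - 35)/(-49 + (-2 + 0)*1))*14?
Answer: 2002/153 ≈ 13.085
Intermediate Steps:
E(x) = 1/(2*x)
z(u) = (-7 + u)*(u + 1/(2*u)) (z(u) = (u + 1/(2*u))*(u - 7) = (u + 1/(2*u))*(-7 + u) = (-7 + u)*(u + 1/(2*u)))
((z(3) - 35)/(-49 + (-2 + 0)*1))*14 = (((½ + 3² - 7*3 - 7/2/3) - 35)/(-49 + (-2 + 0)*1))*14 = (((½ + 9 - 21 - 7/2*⅓) - 35)/(-49 - 2*1))*14 = (((½ + 9 - 21 - 7/6) - 35)/(-49 - 2))*14 = ((-38/3 - 35)/(-51))*14 = -143/3*(-1/51)*14 = (143/153)*14 = 2002/153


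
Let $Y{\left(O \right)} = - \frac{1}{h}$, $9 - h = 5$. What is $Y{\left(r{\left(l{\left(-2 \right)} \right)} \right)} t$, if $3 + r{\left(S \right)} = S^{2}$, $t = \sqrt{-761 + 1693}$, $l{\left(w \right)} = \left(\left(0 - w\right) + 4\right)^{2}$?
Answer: $- \frac{\sqrt{233}}{2} \approx -7.6322$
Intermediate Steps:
$h = 4$ ($h = 9 - 5 = 4$)
$l{\left(w \right)} = \left(4 - w\right)^{2}$ ($l{\left(w \right)} = \left(- w + 4\right)^{2} = \left(4 - w\right)^{2}$)
$t = 2 \sqrt{233}$ ($t = \sqrt{932} = 2 \sqrt{233} \approx 30.529$)
$r{\left(S \right)} = -3 + S^{2}$
$Y{\left(O \right)} = - \frac{1}{4}$
$Y{\left(r{\left(l{\left(-2 \right)} \right)} \right)} t = - \frac{2 \sqrt{233}}{4} = - \frac{\sqrt{233}}{2}$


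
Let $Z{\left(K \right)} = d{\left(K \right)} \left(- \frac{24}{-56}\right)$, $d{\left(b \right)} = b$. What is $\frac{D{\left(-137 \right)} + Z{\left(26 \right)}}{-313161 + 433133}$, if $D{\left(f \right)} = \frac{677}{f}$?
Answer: $\frac{5947}{115053148} \approx 5.1689 \cdot 10^{-5}$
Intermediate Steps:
$Z{\left(K \right)} = \frac{3 K}{7}$ ($Z{\left(K \right)} = K \left(- \frac{24}{-56}\right) = K \left(\left(-24\right) \left(- \frac{1}{56}\right)\right) = K \frac{3}{7} = \frac{3 K}{7}$)
$\frac{D{\left(-137 \right)} + Z{\left(26 \right)}}{-313161 + 433133} = \frac{\frac{677}{-137} + \frac{3}{7} \cdot 26}{-313161 + 433133} = \frac{677 \left(- \frac{1}{137}\right) + \frac{78}{7}}{119972} = \left(- \frac{677}{137} + \frac{78}{7}\right) \frac{1}{119972} = \frac{5947}{959} \cdot \frac{1}{119972} = \frac{5947}{115053148}$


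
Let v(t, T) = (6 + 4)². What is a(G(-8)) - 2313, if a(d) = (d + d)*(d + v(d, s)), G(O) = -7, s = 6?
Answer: -3615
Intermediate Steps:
v(t, T) = 100 (v(t, T) = 10² = 100)
a(d) = 2*d*(100 + d) (a(d) = (d + d)*(d + 100) = (2*d)*(100 + d) = 2*d*(100 + d))
a(G(-8)) - 2313 = 2*(-7)*(100 - 7) - 2313 = 2*(-7)*93 - 2313 = -1302 - 2313 = -3615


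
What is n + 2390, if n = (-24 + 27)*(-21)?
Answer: 2327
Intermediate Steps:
n = -63 (n = 3*(-21) = -63)
n + 2390 = -63 + 2390 = 2327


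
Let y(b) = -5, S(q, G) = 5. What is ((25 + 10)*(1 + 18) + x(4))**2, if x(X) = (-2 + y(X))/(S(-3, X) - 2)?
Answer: 3952144/9 ≈ 4.3913e+5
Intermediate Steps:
x(X) = -7/3 (x(X) = (-2 - 5)/(5 - 2) = -7/3)
((25 + 10)*(1 + 18) + x(4))**2 = ((25 + 10)*(1 + 18) - 7/3)**2 = (35*19 - 7/3)**2 = (665 - 7/3)**2 = (1988/3)**2 = 3952144/9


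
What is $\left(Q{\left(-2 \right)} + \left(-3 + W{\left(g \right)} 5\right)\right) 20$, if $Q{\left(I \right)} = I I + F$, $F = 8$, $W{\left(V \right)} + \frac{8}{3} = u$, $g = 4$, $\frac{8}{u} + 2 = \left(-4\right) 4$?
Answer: $- \frac{1180}{9} \approx -131.11$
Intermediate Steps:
$u = - \frac{4}{9}$ ($u = \frac{8}{-2 - 16} = \frac{8}{-18} = 8 \left(- \frac{1}{18}\right) = - \frac{4}{9} \approx -0.44444$)
$W{\left(V \right)} = - \frac{28}{9}$ ($W{\left(V \right)} = - \frac{8}{3} - \frac{4}{9} = - \frac{28}{9}$)
$Q{\left(I \right)} = 8 + I^{2}$ ($Q{\left(I \right)} = I I + 8 = I^{2} + 8 = 8 + I^{2}$)
$\left(Q{\left(-2 \right)} + \left(-3 + W{\left(g \right)} 5\right)\right) 20 = \left(\left(8 + \left(-2\right)^{2}\right) - \frac{167}{9}\right) 20 = \left(\left(8 + 4\right) - \frac{167}{9}\right) 20 = \left(12 - \frac{167}{9}\right) 20 = \left(- \frac{59}{9}\right) 20 = - \frac{1180}{9}$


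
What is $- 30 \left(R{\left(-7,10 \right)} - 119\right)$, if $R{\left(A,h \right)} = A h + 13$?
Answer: $5280$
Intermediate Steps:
$R{\left(A,h \right)} = 13 + A h$
$- 30 \left(R{\left(-7,10 \right)} - 119\right) = - 30 \left(\left(13 - 70\right) - 119\right) = - 30 \left(-57 - 119\right) = \left(-30\right) \left(-176\right) = 5280$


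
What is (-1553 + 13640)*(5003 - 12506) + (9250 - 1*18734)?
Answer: -90698245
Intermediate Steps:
(-1553 + 13640)*(5003 - 12506) + (9250 - 1*18734) = 12087*(-7503) + (9250 - 18734) = -90688761 - 9484 = -90698245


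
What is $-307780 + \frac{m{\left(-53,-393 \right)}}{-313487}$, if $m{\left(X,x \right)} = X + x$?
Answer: $- \frac{96485028414}{313487} \approx -3.0778 \cdot 10^{5}$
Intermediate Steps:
$-307780 + \frac{m{\left(-53,-393 \right)}}{-313487} = -307780 + \frac{-53 - 393}{-313487} = -307780 - - \frac{446}{313487} = -307780 + \frac{446}{313487} = - \frac{96485028414}{313487}$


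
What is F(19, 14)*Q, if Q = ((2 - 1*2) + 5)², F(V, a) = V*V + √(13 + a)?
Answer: 9025 + 75*√3 ≈ 9154.9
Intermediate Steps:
F(V, a) = V² + √(13 + a)
Q = 25 (Q = ((2 - 2) + 5)² = (0 + 5)² = 5² = 25)
F(19, 14)*Q = (19² + √(13 + 14))*25 = (361 + √27)*25 = (361 + 3*√3)*25 = 9025 + 75*√3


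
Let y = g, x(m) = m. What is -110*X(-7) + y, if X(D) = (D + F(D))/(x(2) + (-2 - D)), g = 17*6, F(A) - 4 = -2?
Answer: 1264/7 ≈ 180.57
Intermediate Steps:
F(A) = 2 (F(A) = 4 - 2 = 2)
g = 102
y = 102
X(D) = -(2 + D)/D (X(D) = (D + 2)/(2 + (-2 - D)) = (2 + D)/((-D)) = (2 + D)*(-1/D) = -(2 + D)/D)
-110*X(-7) + y = -110*(-2 - 1*(-7))/(-7) + 102 = -(-110)*(-2 + 7)/7 + 102 = -(-110)*5/7 + 102 = -110*(-5/7) + 102 = 550/7 + 102 = 1264/7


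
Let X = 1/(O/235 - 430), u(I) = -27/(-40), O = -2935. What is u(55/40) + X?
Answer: 559639/831880 ≈ 0.67274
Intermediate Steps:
u(I) = 27/40 (u(I) = -27*(-1/40) = 27/40)
X = -47/20797 (X = 1/(-2935/235 - 430) = 1/(-2935*1/235 - 430) = 1/(-587/47 - 430) = 1/(-20797/47) = -47/20797 ≈ -0.0022599)
u(55/40) + X = 27/40 - 47/20797 = 559639/831880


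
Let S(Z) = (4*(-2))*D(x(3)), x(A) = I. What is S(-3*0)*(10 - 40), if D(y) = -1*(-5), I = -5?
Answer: 1200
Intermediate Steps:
x(A) = -5
D(y) = 5
S(Z) = -40 (S(Z) = (4*(-2))*5 = -8*5 = -40)
S(-3*0)*(10 - 40) = -40*(10 - 40) = -40*(-30) = 1200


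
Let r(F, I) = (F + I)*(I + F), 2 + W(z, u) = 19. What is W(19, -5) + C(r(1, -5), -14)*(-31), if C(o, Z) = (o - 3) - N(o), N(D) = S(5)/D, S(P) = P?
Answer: -6021/16 ≈ -376.31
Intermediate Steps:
W(z, u) = 17 (W(z, u) = -2 + 19 = 17)
N(D) = 5/D
r(F, I) = (F + I)² (r(F, I) = (F + I)*(F + I) = (F + I)²)
C(o, Z) = -3 + o - 5/o (C(o, Z) = (o - 3) - 5/o = (-3 + o) - 5/o = -3 + o - 5/o)
W(19, -5) + C(r(1, -5), -14)*(-31) = 17 + (-3 + (1 - 5)² - 5/(1 - 5)²)*(-31) = 17 + (-3 + (-4)² - 5/((-4)²))*(-31) = 17 + (-3 + 16 - 5/16)*(-31) = 17 + (203/16)*(-31) = 17 - 6293/16 = -6021/16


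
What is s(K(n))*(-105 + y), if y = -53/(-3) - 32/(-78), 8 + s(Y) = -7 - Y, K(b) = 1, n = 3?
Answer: 18080/13 ≈ 1390.8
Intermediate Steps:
s(Y) = -15 - Y (s(Y) = -8 + (-7 - Y) = -15 - Y)
y = 235/13 (y = -53*(-1/3) - 32*(-1/78) = 53/3 + 16/39 = 235/13 ≈ 18.077)
s(K(n))*(-105 + y) = (-15 - 1*1)*(-105 + 235/13) = (-15 - 1)*(-1130/13) = -16*(-1130/13) = 18080/13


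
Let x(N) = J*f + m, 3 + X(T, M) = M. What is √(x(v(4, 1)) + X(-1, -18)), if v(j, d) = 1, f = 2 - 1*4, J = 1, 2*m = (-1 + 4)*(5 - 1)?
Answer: I*√17 ≈ 4.1231*I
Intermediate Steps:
m = 6 (m = ((-1 + 4)*(5 - 1))/2 = (3*4)/2 = (½)*12 = 6)
X(T, M) = -3 + M
f = -2 (f = 2 - 4 = -2)
x(N) = 4 (x(N) = 1*(-2) + 6 = -2 + 6 = 4)
√(x(v(4, 1)) + X(-1, -18)) = √(4 + (-3 - 18)) = √(4 - 21) = √(-17) = I*√17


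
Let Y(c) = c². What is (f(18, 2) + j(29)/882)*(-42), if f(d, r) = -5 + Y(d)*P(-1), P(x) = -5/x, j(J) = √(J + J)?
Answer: -67830 - √58/21 ≈ -67830.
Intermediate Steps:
j(J) = √2*√J (j(J) = √(2*J) = √2*√J)
f(d, r) = -5 + 5*d² (f(d, r) = -5 + d²*(-5/(-1)) = -5 + d²*(-5*(-1)) = -5 + d²*5 = -5 + 5*d²)
(f(18, 2) + j(29)/882)*(-42) = ((-5 + 5*18²) + (√2*√29)/882)*(-42) = ((-5 + 5*324) + √58*(1/882))*(-42) = ((-5 + 1620) + √58/882)*(-42) = (1615 + √58/882)*(-42) = -67830 - √58/21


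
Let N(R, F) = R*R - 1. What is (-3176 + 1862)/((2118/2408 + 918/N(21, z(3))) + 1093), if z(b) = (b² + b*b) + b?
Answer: -10876635/9071858 ≈ -1.1989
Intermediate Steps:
z(b) = b + 2*b² (z(b) = (b² + b²) + b = 2*b² + b = b + 2*b²)
N(R, F) = -1 + R² (N(R, F) = R² - 1 = -1 + R²)
(-3176 + 1862)/((2118/2408 + 918/N(21, z(3))) + 1093) = (-3176 + 1862)/((2118/2408 + 918/(-1 + 21²)) + 1093) = -1314/((2118*(1/2408) + 918/(-1 + 441)) + 1093) = -1314/((1059/1204 + 918/440) + 1093) = -1314/((1059/1204 + 918*(1/440)) + 1093) = -1314/((1059/1204 + 459/220) + 1093) = -1314/(49101/16555 + 1093) = -1314/18143716/16555 = -1314*16555/18143716 = -10876635/9071858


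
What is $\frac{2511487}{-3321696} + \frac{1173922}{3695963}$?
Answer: $- \frac{5382951015269}{12276865513248} \approx -0.43846$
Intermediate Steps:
$\frac{2511487}{-3321696} + \frac{1173922}{3695963} = 2511487 \left(- \frac{1}{3321696}\right) + 1173922 \cdot \frac{1}{3695963} = - \frac{2511487}{3321696} + \frac{1173922}{3695963} = - \frac{5382951015269}{12276865513248}$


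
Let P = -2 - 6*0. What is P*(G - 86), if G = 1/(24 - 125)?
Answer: 17374/101 ≈ 172.02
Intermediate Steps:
G = -1/101 (G = 1/(-101) = -1/101 ≈ -0.0099010)
P = -2 (P = -2 + 0 = -2)
P*(G - 86) = -2*(-1/101 - 86) = -2*(-8687/101) = 17374/101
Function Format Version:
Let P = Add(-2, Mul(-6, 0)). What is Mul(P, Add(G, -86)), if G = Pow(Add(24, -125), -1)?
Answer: Rational(17374, 101) ≈ 172.02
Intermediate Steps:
G = Rational(-1, 101) (G = Pow(-101, -1) = Rational(-1, 101) ≈ -0.0099010)
P = -2 (P = Add(-2, 0) = -2)
Mul(P, Add(G, -86)) = Mul(-2, Add(Rational(-1, 101), -86)) = Mul(-2, Rational(-8687, 101)) = Rational(17374, 101)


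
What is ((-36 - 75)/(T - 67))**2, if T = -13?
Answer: 12321/6400 ≈ 1.9252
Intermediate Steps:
((-36 - 75)/(T - 67))**2 = ((-36 - 75)/(-13 - 67))**2 = (-111/(-80))**2 = (-111*(-1/80))**2 = (111/80)**2 = 12321/6400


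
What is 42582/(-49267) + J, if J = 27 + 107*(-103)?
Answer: -541683980/49267 ≈ -10995.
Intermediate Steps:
J = -10994 (J = 27 - 11021 = -10994)
42582/(-49267) + J = 42582/(-49267) - 10994 = 42582*(-1/49267) - 10994 = -42582/49267 - 10994 = -541683980/49267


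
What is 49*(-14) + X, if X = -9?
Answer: -695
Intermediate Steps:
49*(-14) + X = 49*(-14) - 9 = -686 - 9 = -695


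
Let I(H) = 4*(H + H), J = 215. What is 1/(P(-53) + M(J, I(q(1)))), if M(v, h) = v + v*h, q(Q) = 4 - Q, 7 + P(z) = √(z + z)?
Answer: 2684/14407765 - I*√106/28815530 ≈ 0.00018629 - 3.5729e-7*I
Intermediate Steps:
P(z) = -7 + √2*√z (P(z) = -7 + √(z + z) = -7 + √(2*z) = -7 + √2*√z)
I(H) = 8*H (I(H) = 4*(2*H) = 8*H)
M(v, h) = v + h*v
1/(P(-53) + M(J, I(q(1)))) = 1/((-7 + √2*√(-53)) + 215*(1 + 8*(4 - 1*1))) = 1/((-7 + √2*(I*√53)) + 215*(1 + 8*(4 - 1))) = 1/((-7 + I*√106) + 215*(1 + 8*3)) = 1/((-7 + I*√106) + 215*(1 + 24)) = 1/((-7 + I*√106) + 215*25) = 1/((-7 + I*√106) + 5375) = 1/(5368 + I*√106)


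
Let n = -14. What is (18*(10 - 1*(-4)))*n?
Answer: -3528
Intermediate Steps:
(18*(10 - 1*(-4)))*n = (18*(10 - 1*(-4)))*(-14) = (18*(10 + 4))*(-14) = (18*14)*(-14) = 252*(-14) = -3528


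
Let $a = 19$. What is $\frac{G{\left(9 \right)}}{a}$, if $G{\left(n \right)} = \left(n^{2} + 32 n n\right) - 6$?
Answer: $\frac{2667}{19} \approx 140.37$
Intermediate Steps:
$G{\left(n \right)} = -6 + 33 n^{2}$ ($G{\left(n \right)} = \left(n^{2} + 32 n^{2}\right) - 6 = 33 n^{2} - 6 = -6 + 33 n^{2}$)
$\frac{G{\left(9 \right)}}{a} = \frac{-6 + 33 \cdot 9^{2}}{19} = \left(-6 + 33 \cdot 81\right) \frac{1}{19} = \left(-6 + 2673\right) \frac{1}{19} = 2667 \cdot \frac{1}{19} = \frac{2667}{19}$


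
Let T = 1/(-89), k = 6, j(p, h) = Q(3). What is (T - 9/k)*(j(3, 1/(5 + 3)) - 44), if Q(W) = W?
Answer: 11029/178 ≈ 61.961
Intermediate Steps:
j(p, h) = 3
T = -1/89 ≈ -0.011236
(T - 9/k)*(j(3, 1/(5 + 3)) - 44) = (-1/89 - 9/6)*(3 - 44) = (-1/89 - 9*1/6)*(-41) = (-1/89 - 3/2)*(-41) = -269/178*(-41) = 11029/178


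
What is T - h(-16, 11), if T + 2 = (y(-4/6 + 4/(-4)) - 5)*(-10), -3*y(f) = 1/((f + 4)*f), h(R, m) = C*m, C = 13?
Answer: -671/7 ≈ -95.857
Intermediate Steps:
h(R, m) = 13*m
y(f) = -1/(3*f*(4 + f)) (y(f) = -1/(3*(f + 4)*f) = -1/(3*(4 + f)*f) = -1/(3*f*(4 + f)))
T = 330/7 (T = -2 + (-1/(3*(-4/6 + 4/(-4))*(4 + (-4/6 + 4/(-4)))) - 5)*(-10) = -2 + (-1/(3*(-4*1/6 + 4*(-1/4))*(4 + (-4*1/6 + 4*(-1/4)))) - 5)*(-10) = -2 + (-1/(3*(-2/3 - 1)*(4 + (-2/3 - 1))) - 5)*(-10) = -2 + (-1/(3*(-5/3)*(4 - 5/3)) - 5)*(-10) = -2 + (-1/3*(-3/5)/7/3 - 5)*(-10) = -2 + (-1/3*(-3/5)*3/7 - 5)*(-10) = -2 + (3/35 - 5)*(-10) = -2 - 172/35*(-10) = -2 + 344/7 = 330/7 ≈ 47.143)
T - h(-16, 11) = 330/7 - 13*11 = 330/7 - 1*143 = 330/7 - 143 = -671/7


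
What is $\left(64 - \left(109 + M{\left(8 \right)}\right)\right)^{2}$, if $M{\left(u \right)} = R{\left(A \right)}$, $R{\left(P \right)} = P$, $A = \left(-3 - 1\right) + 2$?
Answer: $1849$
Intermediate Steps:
$A = -2$ ($A = -4 + 2 = -2$)
$M{\left(u \right)} = -2$
$\left(64 - \left(109 + M{\left(8 \right)}\right)\right)^{2} = \left(64 - 107\right)^{2} = \left(-43\right)^{2} = 1849$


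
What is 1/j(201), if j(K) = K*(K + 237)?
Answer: 1/88038 ≈ 1.1359e-5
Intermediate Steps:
j(K) = K*(237 + K)
1/j(201) = 1/(201*(237 + 201)) = 1/(201*438) = 1/88038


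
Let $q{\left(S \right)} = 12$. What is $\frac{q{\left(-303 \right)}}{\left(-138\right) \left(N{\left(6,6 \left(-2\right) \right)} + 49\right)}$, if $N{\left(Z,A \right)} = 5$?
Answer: $- \frac{1}{621} \approx -0.0016103$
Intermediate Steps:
$\frac{q{\left(-303 \right)}}{\left(-138\right) \left(N{\left(6,6 \left(-2\right) \right)} + 49\right)} = \frac{12}{\left(-138\right) \left(5 + 49\right)} = \frac{12}{\left(-138\right) 54} = \frac{12}{-7452} = 12 \left(- \frac{1}{7452}\right) = - \frac{1}{621}$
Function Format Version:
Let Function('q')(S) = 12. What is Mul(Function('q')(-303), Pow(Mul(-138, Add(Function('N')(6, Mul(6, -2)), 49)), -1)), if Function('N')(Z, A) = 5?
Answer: Rational(-1, 621) ≈ -0.0016103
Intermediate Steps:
Mul(Function('q')(-303), Pow(Mul(-138, Add(Function('N')(6, Mul(6, -2)), 49)), -1)) = Mul(12, Pow(Mul(-138, Add(5, 49)), -1)) = Mul(12, Pow(Mul(-138, 54), -1)) = Mul(12, Pow(-7452, -1)) = Mul(12, Rational(-1, 7452)) = Rational(-1, 621)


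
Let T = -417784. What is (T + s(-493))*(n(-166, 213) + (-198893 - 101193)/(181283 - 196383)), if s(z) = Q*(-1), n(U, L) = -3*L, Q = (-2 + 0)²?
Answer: 976455575858/3775 ≈ 2.5866e+8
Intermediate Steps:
Q = 4 (Q = (-2)² = 4)
s(z) = -4 (s(z) = 4*(-1) = -4)
(T + s(-493))*(n(-166, 213) + (-198893 - 101193)/(181283 - 196383)) = (-417784 - 4)*(-3*213 + (-198893 - 101193)/(181283 - 196383)) = -417788*(-639 - 300086/(-15100)) = -417788*(-639 - 300086*(-1/15100)) = -417788*(-639 + 150043/7550) = -417788*(-4674407/7550) = 976455575858/3775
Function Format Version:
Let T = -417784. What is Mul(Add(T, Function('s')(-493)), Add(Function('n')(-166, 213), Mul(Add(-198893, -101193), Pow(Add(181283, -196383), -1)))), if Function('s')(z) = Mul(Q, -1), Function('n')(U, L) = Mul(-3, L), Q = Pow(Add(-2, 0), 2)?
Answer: Rational(976455575858, 3775) ≈ 2.5866e+8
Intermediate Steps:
Q = 4 (Q = Pow(-2, 2) = 4)
Function('s')(z) = -4 (Function('s')(z) = Mul(4, -1) = -4)
Mul(Add(T, Function('s')(-493)), Add(Function('n')(-166, 213), Mul(Add(-198893, -101193), Pow(Add(181283, -196383), -1)))) = Mul(Add(-417784, -4), Add(Mul(-3, 213), Mul(Add(-198893, -101193), Pow(Add(181283, -196383), -1)))) = Mul(-417788, Add(-639, Mul(-300086, Pow(-15100, -1)))) = Mul(-417788, Add(-639, Mul(-300086, Rational(-1, 15100)))) = Mul(-417788, Add(-639, Rational(150043, 7550))) = Mul(-417788, Rational(-4674407, 7550)) = Rational(976455575858, 3775)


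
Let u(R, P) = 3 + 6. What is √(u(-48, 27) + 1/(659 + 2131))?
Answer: √7784410/930 ≈ 3.0001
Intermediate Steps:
u(R, P) = 9
√(u(-48, 27) + 1/(659 + 2131)) = √(9 + 1/(659 + 2131)) = √(9 + 1/2790) = √(25111/2790) = √7784410/930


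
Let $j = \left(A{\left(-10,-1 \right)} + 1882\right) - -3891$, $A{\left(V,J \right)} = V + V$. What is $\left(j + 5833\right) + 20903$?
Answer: $32489$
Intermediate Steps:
$A{\left(V,J \right)} = 2 V$
$j = 5753$ ($j = \left(2 \left(-10\right) + 1882\right) - -3891 = \left(-20 + 1882\right) + 3891 = 1862 + 3891 = 5753$)
$\left(j + 5833\right) + 20903 = \left(5753 + 5833\right) + 20903 = 11586 + 20903 = 32489$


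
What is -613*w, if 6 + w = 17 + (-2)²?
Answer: -9195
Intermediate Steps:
w = 15 (w = -6 + (17 + (-2)²) = -6 + (17 + 4) = -6 + 21 = 15)
-613*w = -613*15 = -9195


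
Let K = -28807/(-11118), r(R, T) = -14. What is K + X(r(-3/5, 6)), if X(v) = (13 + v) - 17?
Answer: -171317/11118 ≈ -15.409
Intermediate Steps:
K = 28807/11118 (K = -28807*(-1/11118) = 28807/11118 ≈ 2.5910)
X(v) = -4 + v
K + X(r(-3/5, 6)) = 28807/11118 + (-4 - 14) = 28807/11118 - 18 = -171317/11118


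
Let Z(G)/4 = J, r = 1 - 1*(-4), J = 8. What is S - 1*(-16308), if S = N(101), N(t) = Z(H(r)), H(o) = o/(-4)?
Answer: 16340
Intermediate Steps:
r = 5 (r = 1 + 4 = 5)
H(o) = -o/4 (H(o) = o*(-¼) = -o/4)
Z(G) = 32 (Z(G) = 4*8 = 32)
N(t) = 32
S = 32
S - 1*(-16308) = 32 - 1*(-16308) = 32 + 16308 = 16340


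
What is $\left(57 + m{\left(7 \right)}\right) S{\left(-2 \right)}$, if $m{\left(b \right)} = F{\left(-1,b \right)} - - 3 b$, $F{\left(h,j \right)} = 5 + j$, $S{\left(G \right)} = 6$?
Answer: $540$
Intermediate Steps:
$m{\left(b \right)} = 5 + 4 b$ ($m{\left(b \right)} = \left(5 + b\right) - - 3 b = \left(5 + b\right) + 3 b = 5 + 4 b$)
$\left(57 + m{\left(7 \right)}\right) S{\left(-2 \right)} = \left(57 + \left(5 + 4 \cdot 7\right)\right) 6 = \left(57 + \left(5 + 28\right)\right) 6 = \left(57 + 33\right) 6 = 90 \cdot 6 = 540$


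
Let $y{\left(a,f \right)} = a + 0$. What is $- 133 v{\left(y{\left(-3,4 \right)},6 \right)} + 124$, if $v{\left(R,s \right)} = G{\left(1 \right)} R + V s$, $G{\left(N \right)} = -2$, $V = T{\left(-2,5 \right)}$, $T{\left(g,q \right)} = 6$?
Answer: $-5462$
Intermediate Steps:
$V = 6$
$y{\left(a,f \right)} = a$
$v{\left(R,s \right)} = - 2 R + 6 s$
$- 133 v{\left(y{\left(-3,4 \right)},6 \right)} + 124 = - 133 \left(\left(-2\right) \left(-3\right) + 6 \cdot 6\right) + 124 = - 133 \left(6 + 36\right) + 124 = \left(-133\right) 42 + 124 = -5586 + 124 = -5462$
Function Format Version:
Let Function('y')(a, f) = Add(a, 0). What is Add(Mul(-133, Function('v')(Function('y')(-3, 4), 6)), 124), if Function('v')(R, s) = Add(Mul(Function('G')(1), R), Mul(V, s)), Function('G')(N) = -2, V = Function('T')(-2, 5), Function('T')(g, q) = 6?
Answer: -5462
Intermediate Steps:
V = 6
Function('y')(a, f) = a
Function('v')(R, s) = Add(Mul(-2, R), Mul(6, s))
Add(Mul(-133, Function('v')(Function('y')(-3, 4), 6)), 124) = Add(Mul(-133, Add(Mul(-2, -3), Mul(6, 6))), 124) = Add(Mul(-133, Add(6, 36)), 124) = Add(Mul(-133, 42), 124) = Add(-5586, 124) = -5462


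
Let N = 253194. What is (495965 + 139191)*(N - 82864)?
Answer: 108186121480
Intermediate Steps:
(495965 + 139191)*(N - 82864) = (495965 + 139191)*(253194 - 82864) = 635156*170330 = 108186121480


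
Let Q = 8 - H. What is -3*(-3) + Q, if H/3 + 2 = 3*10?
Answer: -67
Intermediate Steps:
H = 84 (H = -6 + 3*(3*10) = -6 + 3*30 = -6 + 90 = 84)
Q = -76 (Q = 8 - 1*84 = 8 - 84 = -76)
-3*(-3) + Q = -3*(-3) - 76 = 9 - 76 = -67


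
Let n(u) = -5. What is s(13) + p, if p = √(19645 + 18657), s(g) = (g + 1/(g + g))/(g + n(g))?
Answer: 339/208 + √38302 ≈ 197.34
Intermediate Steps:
s(g) = (g + 1/(2*g))/(-5 + g) (s(g) = (g + 1/(g + g))/(g - 5) = (g + 1/(2*g))/(-5 + g))
p = √38302 ≈ 195.71
s(13) + p = (½ + 13²)/(13*(-5 + 13)) + √38302 = (1/13)*(½ + 169)/8 + √38302 = (1/13)*(⅛)*(339/2) + √38302 = 339/208 + √38302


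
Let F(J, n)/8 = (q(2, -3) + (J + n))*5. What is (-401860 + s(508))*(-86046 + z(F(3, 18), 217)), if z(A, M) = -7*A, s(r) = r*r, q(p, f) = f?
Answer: 13097802456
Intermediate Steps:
F(J, n) = -120 + 40*J + 40*n (F(J, n) = 8*((-3 + (J + n))*5) = 8*((-3 + J + n)*5) = 8*(-15 + 5*J + 5*n) = -120 + 40*J + 40*n)
s(r) = r²
(-401860 + s(508))*(-86046 + z(F(3, 18), 217)) = (-401860 + 508²)*(-86046 - 7*(-120 + 40*3 + 40*18)) = (-401860 + 258064)*(-86046 - 7*(-120 + 120 + 720)) = -143796*(-86046 - 7*720) = -143796*(-86046 - 5040) = -143796*(-91086) = 13097802456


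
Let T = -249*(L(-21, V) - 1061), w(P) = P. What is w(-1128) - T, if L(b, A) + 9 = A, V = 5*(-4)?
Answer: -272538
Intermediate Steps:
V = -20
L(b, A) = -9 + A
T = 271410 (T = -249*((-9 - 20) - 1061) = -249*(-29 - 1061) = -249*(-1090) = 271410)
w(-1128) - T = -1128 - 1*271410 = -1128 - 271410 = -272538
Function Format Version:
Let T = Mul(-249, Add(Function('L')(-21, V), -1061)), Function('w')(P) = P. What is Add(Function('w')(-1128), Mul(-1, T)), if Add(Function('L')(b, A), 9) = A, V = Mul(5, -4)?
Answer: -272538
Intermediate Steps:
V = -20
Function('L')(b, A) = Add(-9, A)
T = 271410 (T = Mul(-249, Add(Add(-9, -20), -1061)) = Mul(-249, Add(-29, -1061)) = Mul(-249, -1090) = 271410)
Add(Function('w')(-1128), Mul(-1, T)) = Add(-1128, Mul(-1, 271410)) = Add(-1128, -271410) = -272538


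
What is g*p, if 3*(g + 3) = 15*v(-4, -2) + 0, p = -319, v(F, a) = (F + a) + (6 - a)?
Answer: -2233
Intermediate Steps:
v(F, a) = 6 + F
g = 7 (g = -3 + (15*(6 - 4) + 0)/3 = -3 + (15*2 + 0)/3 = -3 + (30 + 0)/3 = -3 + (1/3)*30 = -3 + 10 = 7)
g*p = 7*(-319) = -2233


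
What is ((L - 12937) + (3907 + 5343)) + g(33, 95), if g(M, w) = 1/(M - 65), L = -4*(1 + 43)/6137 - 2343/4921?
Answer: -187560827691/50863456 ≈ -3687.5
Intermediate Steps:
L = -802373/1589483 (L = -4*44*(1/6137) - 2343*1/4921 = -176*1/6137 - 2343/4921 = -176/6137 - 2343/4921 = -802373/1589483 ≈ -0.50480)
g(M, w) = 1/(-65 + M)
((L - 12937) + (3907 + 5343)) + g(33, 95) = ((-802373/1589483 - 12937) + (3907 + 5343)) + 1/(-65 + 33) = (-20563943944/1589483 + 9250) + 1/(-32) = -5861226194/1589483 - 1/32 = -187560827691/50863456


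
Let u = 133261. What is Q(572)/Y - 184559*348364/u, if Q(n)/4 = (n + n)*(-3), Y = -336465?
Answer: -7210860600788444/14945887455 ≈ -4.8246e+5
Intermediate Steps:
Q(n) = -24*n (Q(n) = 4*((n + n)*(-3)) = 4*((2*n)*(-3)) = 4*(-6*n) = -24*n)
Q(572)/Y - 184559*348364/u = -24*572/(-336465) - 184559/(133261/348364) = -13728*(-1/336465) - 184559/(133261*(1/348364)) = 4576/112155 - 184559/133261/348364 = 4576/112155 - 184559*348364/133261 = 4576/112155 - 64293711476/133261 = -7210860600788444/14945887455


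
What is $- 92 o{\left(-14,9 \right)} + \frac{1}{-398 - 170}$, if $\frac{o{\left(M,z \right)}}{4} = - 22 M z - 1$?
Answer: $- \frac{579205505}{568} \approx -1.0197 \cdot 10^{6}$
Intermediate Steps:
$o{\left(M,z \right)} = -4 - 88 M z$ ($o{\left(M,z \right)} = 4 \left(- 22 M z - 1\right) = 4 \left(-1 - 22 M z\right) = -4 - 88 M z$)
$- 92 o{\left(-14,9 \right)} + \frac{1}{-398 - 170} = - 92 \left(-4 - \left(-1232\right) 9\right) + \frac{1}{-398 - 170} = - 92 \left(-4 + 11088\right) + \frac{1}{-568} = \left(-92\right) 11084 - \frac{1}{568} = -1019728 - \frac{1}{568} = - \frac{579205505}{568}$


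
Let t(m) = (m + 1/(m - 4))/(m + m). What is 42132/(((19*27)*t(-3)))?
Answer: 98308/627 ≈ 156.79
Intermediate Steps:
t(m) = (m + 1/(-4 + m))/(2*m) (t(m) = (m + 1/(-4 + m))/((2*m)) = (m + 1/(-4 + m))*(1/(2*m)) = (m + 1/(-4 + m))/(2*m))
42132/(((19*27)*t(-3))) = 42132/(((19*27)*((1/2)*(1 + (-3)**2 - 4*(-3))/(-3*(-4 - 3))))) = 42132/((513*((1/2)*(-1/3)*(1 + 9 + 12)/(-7)))) = 42132/((513*((1/2)*(-1/3)*(-1/7)*22))) = 42132/((513*(11/21))) = 42132/(1881/7) = 42132*(7/1881) = 98308/627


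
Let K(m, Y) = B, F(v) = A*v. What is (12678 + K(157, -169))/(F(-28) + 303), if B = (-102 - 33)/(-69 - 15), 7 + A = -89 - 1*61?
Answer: 355029/131572 ≈ 2.6984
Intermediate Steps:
A = -157 (A = -7 + (-89 - 1*61) = -7 + (-89 - 61) = -7 - 150 = -157)
F(v) = -157*v
B = 45/28 (B = -135/(-84) = -135*(-1/84) = 45/28 ≈ 1.6071)
K(m, Y) = 45/28
(12678 + K(157, -169))/(F(-28) + 303) = (12678 + 45/28)/(-157*(-28) + 303) = 355029/(28*(4396 + 303)) = (355029/28)/4699 = (355029/28)*(1/4699) = 355029/131572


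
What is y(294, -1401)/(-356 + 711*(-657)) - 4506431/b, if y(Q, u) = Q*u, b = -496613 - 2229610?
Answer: 3229594779535/1274462906709 ≈ 2.5341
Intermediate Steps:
b = -2726223
y(294, -1401)/(-356 + 711*(-657)) - 4506431/b = (294*(-1401))/(-356 + 711*(-657)) - 4506431/(-2726223) = -411894/(-356 - 467127) - 4506431*(-1/2726223) = -411894/(-467483) + 4506431/2726223 = -411894*(-1/467483) + 4506431/2726223 = 411894/467483 + 4506431/2726223 = 3229594779535/1274462906709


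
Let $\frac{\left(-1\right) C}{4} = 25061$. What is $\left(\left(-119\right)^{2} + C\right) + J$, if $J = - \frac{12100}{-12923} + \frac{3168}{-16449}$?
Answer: $- \frac{6099513991535}{70856809} \approx -86082.0$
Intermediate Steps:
$C = -100244$ ($C = \left(-4\right) 25061 = -100244$)
$J = \frac{52697612}{70856809}$ ($J = \left(-12100\right) \left(- \frac{1}{12923}\right) + 3168 \left(- \frac{1}{16449}\right) = \frac{12100}{12923} - \frac{1056}{5483} = \frac{52697612}{70856809} \approx 0.74372$)
$\left(\left(-119\right)^{2} + C\right) + J = \left(\left(-119\right)^{2} - 100244\right) + \frac{52697612}{70856809} = \left(14161 - 100244\right) + \frac{52697612}{70856809} = -86083 + \frac{52697612}{70856809} = - \frac{6099513991535}{70856809}$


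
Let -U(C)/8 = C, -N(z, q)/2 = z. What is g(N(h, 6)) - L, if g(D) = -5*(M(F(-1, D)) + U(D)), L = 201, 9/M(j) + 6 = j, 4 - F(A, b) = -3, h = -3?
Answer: -6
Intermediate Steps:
N(z, q) = -2*z
U(C) = -8*C
F(A, b) = 7 (F(A, b) = 4 - 1*(-3) = 4 + 3 = 7)
M(j) = 9/(-6 + j)
g(D) = -45 + 40*D (g(D) = -5*(9/(-6 + 7) - 8*D) = -5*(9/1 - 8*D) = -5*(9*1 - 8*D) = -5*(9 - 8*D) = -45 + 40*D)
g(N(h, 6)) - L = (-45 + 40*(-2*(-3))) - 1*201 = (-45 + 40*6) - 201 = (-45 + 240) - 201 = 195 - 201 = -6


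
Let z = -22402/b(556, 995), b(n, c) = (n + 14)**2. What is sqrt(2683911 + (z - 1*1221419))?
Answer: sqrt(475163628398)/570 ≈ 1209.3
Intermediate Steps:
b(n, c) = (14 + n)**2
z = -11201/162450 (z = -22402/(14 + 556)**2 = -22402/(570**2) = -22402/324900 = -22402*1/324900 = -11201/162450 ≈ -0.068950)
sqrt(2683911 + (z - 1*1221419)) = sqrt(2683911 + (-11201/162450 - 1*1221419)) = sqrt(2683911 + (-11201/162450 - 1221419)) = sqrt(2683911 - 198419527751/162450) = sqrt(237581814199/162450) = sqrt(475163628398)/570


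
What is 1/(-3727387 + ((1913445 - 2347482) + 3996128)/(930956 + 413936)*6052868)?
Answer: -336223/7585649980484708521 ≈ -4.4324e-14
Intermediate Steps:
1/(-3727387 + ((1913445 - 2347482) + 3996128)/(930956 + 413936)*6052868) = (1/6052868)/(-3727387 + (-434037 + 3996128)/1344892) = (1/6052868)/(-3727387 + 3562091*(1/1344892)) = (1/6052868)/(-3727387 + 3562091/1344892) = (1/6052868)/(-5012929395113/1344892) = -1344892/5012929395113*1/6052868 = -336223/7585649980484708521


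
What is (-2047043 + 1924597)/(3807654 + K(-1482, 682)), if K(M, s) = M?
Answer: -61223/1903086 ≈ -0.032170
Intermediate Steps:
(-2047043 + 1924597)/(3807654 + K(-1482, 682)) = (-2047043 + 1924597)/(3807654 - 1482) = -122446/3806172 = -122446*1/3806172 = -61223/1903086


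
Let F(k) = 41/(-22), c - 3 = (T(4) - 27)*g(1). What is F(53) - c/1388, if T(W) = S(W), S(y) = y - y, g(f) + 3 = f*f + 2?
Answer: -28487/15268 ≈ -1.8658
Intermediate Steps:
g(f) = -1 + f² (g(f) = -3 + (f*f + 2) = -3 + (f² + 2) = -3 + (2 + f²) = -1 + f²)
S(y) = 0
T(W) = 0
c = 3 (c = 3 + (0 - 27)*(-1 + 1²) = 3 - 27*(-1 + 1) = 3 - 27*0 = 3 + 0 = 3)
F(k) = -41/22 (F(k) = 41*(-1/22) = -41/22)
F(53) - c/1388 = -41/22 - 3/1388 = -28487/15268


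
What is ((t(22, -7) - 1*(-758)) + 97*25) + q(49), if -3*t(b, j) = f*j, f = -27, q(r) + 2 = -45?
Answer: 3073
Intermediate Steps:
q(r) = -47 (q(r) = -2 - 45 = -47)
t(b, j) = 9*j (t(b, j) = -(-9)*j = 9*j)
((t(22, -7) - 1*(-758)) + 97*25) + q(49) = ((9*(-7) - 1*(-758)) + 97*25) - 47 = ((-63 + 758) + 2425) - 47 = (695 + 2425) - 47 = 3120 - 47 = 3073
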